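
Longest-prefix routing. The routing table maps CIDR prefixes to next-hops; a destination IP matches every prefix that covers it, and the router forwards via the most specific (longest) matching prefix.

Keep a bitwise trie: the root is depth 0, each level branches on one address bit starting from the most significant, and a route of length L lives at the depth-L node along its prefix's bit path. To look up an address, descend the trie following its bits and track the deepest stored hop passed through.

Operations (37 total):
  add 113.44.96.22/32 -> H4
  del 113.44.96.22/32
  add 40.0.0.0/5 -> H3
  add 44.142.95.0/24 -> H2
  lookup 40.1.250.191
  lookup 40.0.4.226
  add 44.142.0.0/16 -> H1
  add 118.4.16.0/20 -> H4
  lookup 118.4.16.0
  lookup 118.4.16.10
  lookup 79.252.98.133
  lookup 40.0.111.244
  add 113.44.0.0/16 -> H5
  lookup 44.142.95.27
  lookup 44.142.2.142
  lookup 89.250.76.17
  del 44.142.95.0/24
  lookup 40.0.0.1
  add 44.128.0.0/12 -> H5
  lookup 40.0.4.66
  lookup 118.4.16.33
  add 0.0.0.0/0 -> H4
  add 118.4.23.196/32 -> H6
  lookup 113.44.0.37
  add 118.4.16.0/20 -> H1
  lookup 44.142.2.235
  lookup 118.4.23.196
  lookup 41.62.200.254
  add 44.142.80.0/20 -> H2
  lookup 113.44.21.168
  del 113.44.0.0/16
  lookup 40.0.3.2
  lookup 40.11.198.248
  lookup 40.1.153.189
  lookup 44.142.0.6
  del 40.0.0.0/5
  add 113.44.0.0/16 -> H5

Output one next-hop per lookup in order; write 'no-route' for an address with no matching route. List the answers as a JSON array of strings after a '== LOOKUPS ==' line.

Process each operation:
  add 113.44.96.22/32 -> H4 at depth 32
  - 113.44.96.22/32 clear@32
  add 40.0.0.0/5 -> H3 at depth 5
  add 44.142.95.0/24 -> H2 at depth 24
  lookup 40.1.250.191: bits 00101 walk d0:-→d1:-→d2:-→d3:-→d4:-→d5:H3 -> H3
  lookup 40.0.4.226: bits 00101 walk d0:-→d1:-→d2:-→d3:-→d4:-→d5:H3 -> H3
  add 44.142.0.0/16 -> H1 at depth 16
  add 118.4.16.0/20 -> H4 at depth 20
  lookup 118.4.16.0: bits 01110110000001000001 walk d0:-→d1:-→d2:-→d3:-→d4:-→d5:-→d6:-→d7:-→d8:-→d9:-→d10:-→d11:-→d12:-→d13:-→d14:-→d15:-→d16:-→d17:-→d18:-→d19:-→d20:H4 -> H4
  lookup 118.4.16.10: bits 01110110000001000001 walk d0:-→d1:-→d2:-→d3:-→d4:-→d5:-→d6:-→d7:-→d8:-→d9:-→d10:-→d11:-→d12:-→d13:-→d14:-→d15:-→d16:-→d17:-→d18:-→d19:-→d20:H4 -> H4
  lookup 79.252.98.133: bits 01 walk d0:-→d1:-→d2:- -> no-route
  lookup 40.0.111.244: bits 00101 walk d0:-→d1:-→d2:-→d3:-→d4:-→d5:H3 -> H3
  add 113.44.0.0/16 -> H5 at depth 16
  lookup 44.142.95.27: bits 001011001000111001011111 walk d0:-→d1:-→d2:-→d3:-→d4:-→d5:H3→d6:-→d7:-→d8:-→d9:-→d10:-→d11:-→d12:-→d13:-→d14:-→d15:-→d16:H1→d17:-→d18:-→d19:-→d20:-→d21:-→d22:-→d23:-→d24:H2 -> H2
  lookup 44.142.2.142: bits 00101100100011100 walk d0:-→d1:-→d2:-→d3:-→d4:-→d5:H3→d6:-→d7:-→d8:-→d9:-→d10:-→d11:-→d12:-→d13:-→d14:-→d15:-→d16:H1→d17:- -> H1
  lookup 89.250.76.17: bits 01 walk d0:-→d1:-→d2:- -> no-route
  - 44.142.95.0/24 clear@24
  lookup 40.0.0.1: bits 00101 walk d0:-→d1:-→d2:-→d3:-→d4:-→d5:H3 -> H3
  add 44.128.0.0/12 -> H5 at depth 12
  lookup 40.0.4.66: bits 00101 walk d0:-→d1:-→d2:-→d3:-→d4:-→d5:H3 -> H3
  lookup 118.4.16.33: bits 01110110000001000001 walk d0:-→d1:-→d2:-→d3:-→d4:-→d5:-→d6:-→d7:-→d8:-→d9:-→d10:-→d11:-→d12:-→d13:-→d14:-→d15:-→d16:-→d17:-→d18:-→d19:-→d20:H4 -> H4
  add 0.0.0.0/0 -> H4 at depth 0
  add 118.4.23.196/32 -> H6 at depth 32
  lookup 113.44.0.37: bits 01110001001011000 walk d0:H4→d1:-→d2:-→d3:-→d4:-→d5:-→d6:-→d7:-→d8:-→d9:-→d10:-→d11:-→d12:-→d13:-→d14:-→d15:-→d16:H5→d17:- -> H5
  add 118.4.16.0/20 -> H1 at depth 20
  lookup 44.142.2.235: bits 00101100100011100 walk d0:H4→d1:-→d2:-→d3:-→d4:-→d5:H3→d6:-→d7:-→d8:-→d9:-→d10:-→d11:-→d12:H5→d13:-→d14:-→d15:-→d16:H1→d17:- -> H1
  lookup 118.4.23.196: bits 01110110000001000001011111000100 walk d0:H4→d1:-→d2:-→d3:-→d4:-→d5:-→d6:-→d7:-→d8:-→d9:-→d10:-→d11:-→d12:-→d13:-→d14:-→d15:-→d16:-→d17:-→d18:-→d19:-→d20:H1→d21:-→d22:-→d23:-→d24:-→d25:-→d26:-→d27:-→d28:-→d29:-→d30:-→d31:-→d32:H6 -> H6
  lookup 41.62.200.254: bits 00101 walk d0:H4→d1:-→d2:-→d3:-→d4:-→d5:H3 -> H3
  add 44.142.80.0/20 -> H2 at depth 20
  lookup 113.44.21.168: bits 01110001001011000 walk d0:H4→d1:-→d2:-→d3:-→d4:-→d5:-→d6:-→d7:-→d8:-→d9:-→d10:-→d11:-→d12:-→d13:-→d14:-→d15:-→d16:H5→d17:- -> H5
  - 113.44.0.0/16 clear@16
  lookup 40.0.3.2: bits 00101 walk d0:H4→d1:-→d2:-→d3:-→d4:-→d5:H3 -> H3
  lookup 40.11.198.248: bits 00101 walk d0:H4→d1:-→d2:-→d3:-→d4:-→d5:H3 -> H3
  lookup 40.1.153.189: bits 00101 walk d0:H4→d1:-→d2:-→d3:-→d4:-→d5:H3 -> H3
  lookup 44.142.0.6: bits 00101100100011100 walk d0:H4→d1:-→d2:-→d3:-→d4:-→d5:H3→d6:-→d7:-→d8:-→d9:-→d10:-→d11:-→d12:H5→d13:-→d14:-→d15:-→d16:H1→d17:- -> H1
  - 40.0.0.0/5 clear@5
  add 113.44.0.0/16 -> H5 at depth 16

== LOOKUPS ==
["H3","H3","H4","H4","no-route","H3","H2","H1","no-route","H3","H3","H4","H5","H1","H6","H3","H5","H3","H3","H3","H1"]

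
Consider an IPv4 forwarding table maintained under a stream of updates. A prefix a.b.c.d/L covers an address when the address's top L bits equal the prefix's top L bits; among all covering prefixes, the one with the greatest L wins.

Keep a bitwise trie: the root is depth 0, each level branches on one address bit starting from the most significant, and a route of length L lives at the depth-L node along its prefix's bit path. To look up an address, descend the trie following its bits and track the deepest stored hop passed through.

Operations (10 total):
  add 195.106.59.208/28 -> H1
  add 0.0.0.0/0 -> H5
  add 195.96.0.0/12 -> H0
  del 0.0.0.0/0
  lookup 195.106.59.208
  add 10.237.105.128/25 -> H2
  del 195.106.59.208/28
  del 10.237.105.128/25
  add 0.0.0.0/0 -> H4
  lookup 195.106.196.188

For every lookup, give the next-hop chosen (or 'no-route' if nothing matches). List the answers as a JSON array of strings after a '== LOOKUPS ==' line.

Process each operation:
  + 195.106.59.208/28 (H1) depth=28
  + 0.0.0.0/0 (H5) depth=0
  + 195.96.0.0/12 (H0) depth=12
  del 0.0.0.0/0 (clear depth 0)
  ? 195.106.59.208  path d0:-→d1:-→d2:-→d3:-→d4:-→d5:-→d6:-→d7:-→d8:-→d9:-→d10:-→d11:-→d12:H0→d13:-→d14:-→d15:-→d16:-→d17:-→d18:-→d19:-→d20:-→d21:-→d22:-→d23:-→d24:-→d25:-→d26:-→d27:-→d28:H1  best=H1
  + 10.237.105.128/25 (H2) depth=25
  del 195.106.59.208/28 (clear depth 28)
  del 10.237.105.128/25 (clear depth 25)
  + 0.0.0.0/0 (H4) depth=0
  ? 195.106.196.188  path d0:H4→d1:-→d2:-→d3:-→d4:-→d5:-→d6:-→d7:-→d8:-→d9:-→d10:-→d11:-→d12:H0→d13:-→d14:-→d15:-→d16:-  best=H0

== LOOKUPS ==
["H1","H0"]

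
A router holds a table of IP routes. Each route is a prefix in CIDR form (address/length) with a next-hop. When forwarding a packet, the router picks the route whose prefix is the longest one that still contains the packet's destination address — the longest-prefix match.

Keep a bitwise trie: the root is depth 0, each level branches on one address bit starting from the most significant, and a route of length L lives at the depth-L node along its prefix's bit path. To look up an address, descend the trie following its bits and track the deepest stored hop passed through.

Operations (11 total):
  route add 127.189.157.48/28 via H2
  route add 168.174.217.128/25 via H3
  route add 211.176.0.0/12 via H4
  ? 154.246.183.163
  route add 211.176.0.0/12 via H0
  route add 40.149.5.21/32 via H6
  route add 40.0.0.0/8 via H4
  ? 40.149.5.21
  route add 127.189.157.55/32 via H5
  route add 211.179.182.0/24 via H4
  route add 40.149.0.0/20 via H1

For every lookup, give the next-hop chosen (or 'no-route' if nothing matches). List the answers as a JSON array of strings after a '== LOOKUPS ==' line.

Apply in order:
  + 127.189.157.48/28 (H2) depth=28
  + 168.174.217.128/25 (H3) depth=25
  + 211.176.0.0/12 (H4) depth=12
  lookup 154.246.183.163: bits 10 walk d0:-→d1:-→d2:- -> no-route
  + 211.176.0.0/12 (H0) depth=12
  + 40.149.5.21/32 (H6) depth=32
  + 40.0.0.0/8 (H4) depth=8
  lookup 40.149.5.21: bits 00101000100101010000010100010101 walk d0:-→d1:-→d2:-→d3:-→d4:-→d5:-→d6:-→d7:-→d8:H4→d9:-→d10:-→d11:-→d12:-→d13:-→d14:-→d15:-→d16:-→d17:-→d18:-→d19:-→d20:-→d21:-→d22:-→d23:-→d24:-→d25:-→d26:-→d27:-→d28:-→d29:-→d30:-→d31:-→d32:H6 -> H6
  + 127.189.157.55/32 (H5) depth=32
  + 211.179.182.0/24 (H4) depth=24
  + 40.149.0.0/20 (H1) depth=20

== LOOKUPS ==
["no-route","H6"]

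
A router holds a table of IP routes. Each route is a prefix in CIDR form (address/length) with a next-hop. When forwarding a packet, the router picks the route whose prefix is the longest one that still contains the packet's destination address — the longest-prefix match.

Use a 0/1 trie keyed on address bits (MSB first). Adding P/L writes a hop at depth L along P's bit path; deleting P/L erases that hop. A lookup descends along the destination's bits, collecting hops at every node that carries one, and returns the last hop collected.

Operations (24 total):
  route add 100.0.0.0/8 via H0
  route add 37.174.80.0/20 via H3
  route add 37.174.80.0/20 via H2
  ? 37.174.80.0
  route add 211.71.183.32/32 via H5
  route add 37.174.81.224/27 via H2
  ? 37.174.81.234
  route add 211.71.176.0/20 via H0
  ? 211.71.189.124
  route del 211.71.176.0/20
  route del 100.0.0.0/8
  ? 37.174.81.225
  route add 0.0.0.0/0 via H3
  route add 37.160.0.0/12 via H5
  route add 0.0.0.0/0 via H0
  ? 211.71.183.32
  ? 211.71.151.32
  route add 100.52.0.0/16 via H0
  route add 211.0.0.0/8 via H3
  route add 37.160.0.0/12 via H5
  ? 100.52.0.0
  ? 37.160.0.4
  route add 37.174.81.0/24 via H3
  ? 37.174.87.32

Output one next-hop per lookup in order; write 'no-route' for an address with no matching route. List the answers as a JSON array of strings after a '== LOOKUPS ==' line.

Apply in order:
  add 100.0.0.0/8 -> H0 at depth 8
  add 37.174.80.0/20 -> H3 at depth 20
  add 37.174.80.0/20 -> H2 at depth 20
  Q 37.174.80.0: descend 00100101101011100101 ; hops seen [H2] ; pick H2
  add 211.71.183.32/32 -> H5 at depth 32
  add 37.174.81.224/27 -> H2 at depth 27
  Q 37.174.81.234: descend 001001011010111001010001111 ; hops seen [H2,H2] ; pick H2
  add 211.71.176.0/20 -> H0 at depth 20
  Q 211.71.189.124: descend 11010011010001111011 ; hops seen [H0] ; pick H0
  del 211.71.176.0/20 (clear depth 20)
  del 100.0.0.0/8 (clear depth 8)
  Q 37.174.81.225: descend 001001011010111001010001111 ; hops seen [H2,H2] ; pick H2
  add 0.0.0.0/0 -> H3 at depth 0
  add 37.160.0.0/12 -> H5 at depth 12
  add 0.0.0.0/0 -> H0 at depth 0
  Q 211.71.183.32: descend 11010011010001111011011100100000 ; hops seen [H0,H5] ; pick H5
  Q 211.71.151.32: descend 110100110100011110 ; hops seen [H0] ; pick H0
  add 100.52.0.0/16 -> H0 at depth 16
  add 211.0.0.0/8 -> H3 at depth 8
  add 37.160.0.0/12 -> H5 at depth 12
  Q 100.52.0.0: descend 0110010000110100 ; hops seen [H0,H0] ; pick H0
  Q 37.160.0.4: descend 001001011010 ; hops seen [H0,H5] ; pick H5
  add 37.174.81.0/24 -> H3 at depth 24
  Q 37.174.87.32: descend 001001011010111001010 ; hops seen [H0,H5,H2] ; pick H2

== LOOKUPS ==
["H2","H2","H0","H2","H5","H0","H0","H5","H2"]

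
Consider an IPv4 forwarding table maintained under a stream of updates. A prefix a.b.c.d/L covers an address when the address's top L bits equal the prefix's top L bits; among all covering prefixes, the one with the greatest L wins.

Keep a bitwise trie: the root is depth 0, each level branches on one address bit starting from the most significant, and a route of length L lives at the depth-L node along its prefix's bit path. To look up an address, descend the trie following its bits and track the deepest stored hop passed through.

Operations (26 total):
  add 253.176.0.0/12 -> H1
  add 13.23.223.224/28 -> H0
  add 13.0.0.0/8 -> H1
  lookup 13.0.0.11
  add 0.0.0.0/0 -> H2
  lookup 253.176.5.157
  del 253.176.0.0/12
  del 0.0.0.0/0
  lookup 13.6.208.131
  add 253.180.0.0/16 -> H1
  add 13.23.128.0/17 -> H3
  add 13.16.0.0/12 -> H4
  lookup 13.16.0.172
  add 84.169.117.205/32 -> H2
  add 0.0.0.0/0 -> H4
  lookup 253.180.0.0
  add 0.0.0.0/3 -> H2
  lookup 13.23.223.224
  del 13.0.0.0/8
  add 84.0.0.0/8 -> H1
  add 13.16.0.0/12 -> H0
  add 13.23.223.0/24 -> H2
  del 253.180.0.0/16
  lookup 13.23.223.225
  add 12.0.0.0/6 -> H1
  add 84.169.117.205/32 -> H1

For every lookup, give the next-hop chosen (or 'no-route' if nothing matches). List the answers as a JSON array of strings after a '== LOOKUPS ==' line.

Trace:
  add 253.176.0.0/12 -> H1 at depth 12
  add 13.23.223.224/28 -> H0 at depth 28
  add 13.0.0.0/8 -> H1 at depth 8
  Q 13.0.0.11: descend 00001101000 ; hops seen [H1] ; pick H1
  add 0.0.0.0/0 -> H2 at depth 0
  Q 253.176.5.157: descend 111111011011 ; hops seen [H2,H1] ; pick H1
  - 253.176.0.0/12 clear@12
  - 0.0.0.0/0 clear@0
  Q 13.6.208.131: descend 00001101000 ; hops seen [H1] ; pick H1
  add 253.180.0.0/16 -> H1 at depth 16
  add 13.23.128.0/17 -> H3 at depth 17
  add 13.16.0.0/12 -> H4 at depth 12
  Q 13.16.0.172: descend 0000110100010 ; hops seen [H1,H4] ; pick H4
  add 84.169.117.205/32 -> H2 at depth 32
  add 0.0.0.0/0 -> H4 at depth 0
  Q 253.180.0.0: descend 1111110110110100 ; hops seen [H4,H1] ; pick H1
  add 0.0.0.0/3 -> H2 at depth 3
  Q 13.23.223.224: descend 0000110100010111110111111110 ; hops seen [H4,H2,H1,H4,H3,H0] ; pick H0
  - 13.0.0.0/8 clear@8
  add 84.0.0.0/8 -> H1 at depth 8
  add 13.16.0.0/12 -> H0 at depth 12
  add 13.23.223.0/24 -> H2 at depth 24
  - 253.180.0.0/16 clear@16
  Q 13.23.223.225: descend 0000110100010111110111111110 ; hops seen [H4,H2,H0,H3,H2,H0] ; pick H0
  add 12.0.0.0/6 -> H1 at depth 6
  add 84.169.117.205/32 -> H1 at depth 32

== LOOKUPS ==
["H1","H1","H1","H4","H1","H0","H0"]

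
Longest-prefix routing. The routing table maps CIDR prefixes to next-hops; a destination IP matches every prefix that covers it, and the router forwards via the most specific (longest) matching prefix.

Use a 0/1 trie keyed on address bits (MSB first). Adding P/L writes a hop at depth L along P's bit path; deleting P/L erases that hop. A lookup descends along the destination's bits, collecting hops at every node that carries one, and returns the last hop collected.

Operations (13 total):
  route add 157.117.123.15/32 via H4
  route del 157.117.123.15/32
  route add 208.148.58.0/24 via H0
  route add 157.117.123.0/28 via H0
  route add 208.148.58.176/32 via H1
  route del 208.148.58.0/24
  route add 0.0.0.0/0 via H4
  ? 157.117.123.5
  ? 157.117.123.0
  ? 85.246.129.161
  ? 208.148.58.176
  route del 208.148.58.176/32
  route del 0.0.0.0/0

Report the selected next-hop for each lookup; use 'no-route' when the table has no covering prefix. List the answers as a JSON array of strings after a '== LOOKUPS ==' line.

Apply in order:
  add 157.117.123.15/32 -> H4 at depth 32
  del 157.117.123.15/32 (clear depth 32)
  add 208.148.58.0/24 -> H0 at depth 24
  add 157.117.123.0/28 -> H0 at depth 28
  add 208.148.58.176/32 -> H1 at depth 32
  del 208.148.58.0/24 (clear depth 24)
  add 0.0.0.0/0 -> H4 at depth 0
  ? 157.117.123.5  path d0:H4→d1:-→d2:-→d3:-→d4:-→d5:-→d6:-→d7:-→d8:-→d9:-→d10:-→d11:-→d12:-→d13:-→d14:-→d15:-→d16:-→d17:-→d18:-→d19:-→d20:-→d21:-→d22:-→d23:-→d24:-→d25:-→d26:-→d27:-→d28:H0  best=H0
  ? 157.117.123.0  path d0:H4→d1:-→d2:-→d3:-→d4:-→d5:-→d6:-→d7:-→d8:-→d9:-→d10:-→d11:-→d12:-→d13:-→d14:-→d15:-→d16:-→d17:-→d18:-→d19:-→d20:-→d21:-→d22:-→d23:-→d24:-→d25:-→d26:-→d27:-→d28:H0  best=H0
  ? 85.246.129.161  path d0:H4  best=H4
  ? 208.148.58.176  path d0:H4→d1:-→d2:-→d3:-→d4:-→d5:-→d6:-→d7:-→d8:-→d9:-→d10:-→d11:-→d12:-→d13:-→d14:-→d15:-→d16:-→d17:-→d18:-→d19:-→d20:-→d21:-→d22:-→d23:-→d24:-→d25:-→d26:-→d27:-→d28:-→d29:-→d30:-→d31:-→d32:H1  best=H1
  del 208.148.58.176/32 (clear depth 32)
  del 0.0.0.0/0 (clear depth 0)

== LOOKUPS ==
["H0","H0","H4","H1"]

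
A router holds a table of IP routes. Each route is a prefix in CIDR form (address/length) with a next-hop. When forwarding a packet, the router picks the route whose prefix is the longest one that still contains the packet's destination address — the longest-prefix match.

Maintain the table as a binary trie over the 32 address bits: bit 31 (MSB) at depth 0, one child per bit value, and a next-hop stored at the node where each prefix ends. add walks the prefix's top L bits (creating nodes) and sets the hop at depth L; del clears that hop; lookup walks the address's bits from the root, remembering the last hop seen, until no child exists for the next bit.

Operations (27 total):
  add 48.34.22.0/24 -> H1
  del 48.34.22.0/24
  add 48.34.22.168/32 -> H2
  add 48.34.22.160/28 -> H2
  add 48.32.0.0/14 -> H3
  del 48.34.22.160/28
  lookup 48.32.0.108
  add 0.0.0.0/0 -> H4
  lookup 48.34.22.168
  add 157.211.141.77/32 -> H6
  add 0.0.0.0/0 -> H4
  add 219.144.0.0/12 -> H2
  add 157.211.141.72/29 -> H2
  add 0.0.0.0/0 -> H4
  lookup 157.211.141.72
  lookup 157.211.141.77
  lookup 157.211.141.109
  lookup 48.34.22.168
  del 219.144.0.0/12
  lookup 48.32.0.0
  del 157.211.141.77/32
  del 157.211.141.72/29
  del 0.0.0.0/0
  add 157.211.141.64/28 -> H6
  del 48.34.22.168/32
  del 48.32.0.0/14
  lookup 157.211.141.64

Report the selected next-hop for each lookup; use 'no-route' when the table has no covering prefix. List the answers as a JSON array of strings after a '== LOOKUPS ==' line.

Trace:
  add 48.34.22.0/24 -> H1 at depth 24
  - 48.34.22.0/24 clear@24
  add 48.34.22.168/32 -> H2 at depth 32
  add 48.34.22.160/28 -> H2 at depth 28
  add 48.32.0.0/14 -> H3 at depth 14
  - 48.34.22.160/28 clear@28
  Q 48.32.0.108: descend 00110000001000 ; hops seen [H3] ; pick H3
  add 0.0.0.0/0 -> H4 at depth 0
  Q 48.34.22.168: descend 00110000001000100001011010101000 ; hops seen [H4,H3,H2] ; pick H2
  add 157.211.141.77/32 -> H6 at depth 32
  add 0.0.0.0/0 -> H4 at depth 0
  add 219.144.0.0/12 -> H2 at depth 12
  add 157.211.141.72/29 -> H2 at depth 29
  add 0.0.0.0/0 -> H4 at depth 0
  Q 157.211.141.72: descend 10011101110100111000110101001 ; hops seen [H4,H2] ; pick H2
  Q 157.211.141.77: descend 10011101110100111000110101001101 ; hops seen [H4,H2,H6] ; pick H6
  Q 157.211.141.109: descend 10011101110100111000110101 ; hops seen [H4] ; pick H4
  Q 48.34.22.168: descend 00110000001000100001011010101000 ; hops seen [H4,H3,H2] ; pick H2
  - 219.144.0.0/12 clear@12
  Q 48.32.0.0: descend 00110000001000 ; hops seen [H4,H3] ; pick H3
  - 157.211.141.77/32 clear@32
  - 157.211.141.72/29 clear@29
  - 0.0.0.0/0 clear@0
  add 157.211.141.64/28 -> H6 at depth 28
  - 48.34.22.168/32 clear@32
  - 48.32.0.0/14 clear@14
  Q 157.211.141.64: descend 1001110111010011100011010100 ; hops seen [H6] ; pick H6

== LOOKUPS ==
["H3","H2","H2","H6","H4","H2","H3","H6"]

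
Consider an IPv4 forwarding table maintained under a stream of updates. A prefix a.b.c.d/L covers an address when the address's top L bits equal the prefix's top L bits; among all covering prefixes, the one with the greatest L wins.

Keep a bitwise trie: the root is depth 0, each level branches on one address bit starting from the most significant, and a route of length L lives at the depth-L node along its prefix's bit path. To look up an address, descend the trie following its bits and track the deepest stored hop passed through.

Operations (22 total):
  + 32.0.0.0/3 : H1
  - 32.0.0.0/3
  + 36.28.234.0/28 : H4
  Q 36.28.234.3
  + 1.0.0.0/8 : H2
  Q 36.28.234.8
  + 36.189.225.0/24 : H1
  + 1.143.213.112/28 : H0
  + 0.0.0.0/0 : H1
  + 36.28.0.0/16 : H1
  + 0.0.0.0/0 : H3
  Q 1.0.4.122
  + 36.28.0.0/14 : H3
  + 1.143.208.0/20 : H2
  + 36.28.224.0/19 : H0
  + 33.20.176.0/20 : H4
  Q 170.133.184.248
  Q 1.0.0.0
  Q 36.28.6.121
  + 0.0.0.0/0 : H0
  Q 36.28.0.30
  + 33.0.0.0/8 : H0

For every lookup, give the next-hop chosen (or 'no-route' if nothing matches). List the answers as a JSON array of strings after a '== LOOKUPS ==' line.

Process each operation:
  + 32.0.0.0/3 (H1) depth=3
  del 32.0.0.0/3 (clear depth 3)
  + 36.28.234.0/28 (H4) depth=28
  Q 36.28.234.3: descend 0010010000011100111010100000 ; hops seen [H4] ; pick H4
  + 1.0.0.0/8 (H2) depth=8
  Q 36.28.234.8: descend 0010010000011100111010100000 ; hops seen [H4] ; pick H4
  + 36.189.225.0/24 (H1) depth=24
  + 1.143.213.112/28 (H0) depth=28
  + 0.0.0.0/0 (H1) depth=0
  + 36.28.0.0/16 (H1) depth=16
  + 0.0.0.0/0 (H3) depth=0
  Q 1.0.4.122: descend 00000001 ; hops seen [H3,H2] ; pick H2
  + 36.28.0.0/14 (H3) depth=14
  + 1.143.208.0/20 (H2) depth=20
  + 36.28.224.0/19 (H0) depth=19
  + 33.20.176.0/20 (H4) depth=20
  Q 170.133.184.248: descend ε ; hops seen [H3] ; pick H3
  Q 1.0.0.0: descend 00000001 ; hops seen [H3,H2] ; pick H2
  Q 36.28.6.121: descend 0010010000011100 ; hops seen [H3,H3,H1] ; pick H1
  + 0.0.0.0/0 (H0) depth=0
  Q 36.28.0.30: descend 0010010000011100 ; hops seen [H0,H3,H1] ; pick H1
  + 33.0.0.0/8 (H0) depth=8

== LOOKUPS ==
["H4","H4","H2","H3","H2","H1","H1"]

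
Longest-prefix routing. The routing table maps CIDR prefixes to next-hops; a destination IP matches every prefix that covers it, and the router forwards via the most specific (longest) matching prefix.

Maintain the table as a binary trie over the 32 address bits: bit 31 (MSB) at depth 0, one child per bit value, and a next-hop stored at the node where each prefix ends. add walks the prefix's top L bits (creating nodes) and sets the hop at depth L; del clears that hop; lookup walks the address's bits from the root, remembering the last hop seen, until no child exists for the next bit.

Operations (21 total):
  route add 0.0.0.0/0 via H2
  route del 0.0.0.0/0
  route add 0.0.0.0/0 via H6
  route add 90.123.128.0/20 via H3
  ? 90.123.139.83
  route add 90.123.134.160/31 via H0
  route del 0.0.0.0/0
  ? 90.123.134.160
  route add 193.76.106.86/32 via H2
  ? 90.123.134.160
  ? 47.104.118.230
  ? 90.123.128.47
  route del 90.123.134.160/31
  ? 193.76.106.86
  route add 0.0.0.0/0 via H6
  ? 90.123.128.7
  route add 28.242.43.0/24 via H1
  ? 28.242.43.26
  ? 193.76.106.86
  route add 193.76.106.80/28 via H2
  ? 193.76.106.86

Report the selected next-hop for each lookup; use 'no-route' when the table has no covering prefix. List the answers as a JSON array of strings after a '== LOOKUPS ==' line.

Apply in order:
  + 0.0.0.0/0 (H2) depth=0
  - 0.0.0.0/0 clear@0
  + 0.0.0.0/0 (H6) depth=0
  + 90.123.128.0/20 (H3) depth=20
  lookup 90.123.139.83: bits 01011010011110111000 walk d0:H6→d1:-→d2:-→d3:-→d4:-→d5:-→d6:-→d7:-→d8:-→d9:-→d10:-→d11:-→d12:-→d13:-→d14:-→d15:-→d16:-→d17:-→d18:-→d19:-→d20:H3 -> H3
  + 90.123.134.160/31 (H0) depth=31
  - 0.0.0.0/0 clear@0
  lookup 90.123.134.160: bits 0101101001111011100001101010000 walk d0:-→d1:-→d2:-→d3:-→d4:-→d5:-→d6:-→d7:-→d8:-→d9:-→d10:-→d11:-→d12:-→d13:-→d14:-→d15:-→d16:-→d17:-→d18:-→d19:-→d20:H3→d21:-→d22:-→d23:-→d24:-→d25:-→d26:-→d27:-→d28:-→d29:-→d30:-→d31:H0 -> H0
  + 193.76.106.86/32 (H2) depth=32
  lookup 90.123.134.160: bits 0101101001111011100001101010000 walk d0:-→d1:-→d2:-→d3:-→d4:-→d5:-→d6:-→d7:-→d8:-→d9:-→d10:-→d11:-→d12:-→d13:-→d14:-→d15:-→d16:-→d17:-→d18:-→d19:-→d20:H3→d21:-→d22:-→d23:-→d24:-→d25:-→d26:-→d27:-→d28:-→d29:-→d30:-→d31:H0 -> H0
  lookup 47.104.118.230: bits 0 walk d0:-→d1:- -> no-route
  lookup 90.123.128.47: bits 010110100111101110000 walk d0:-→d1:-→d2:-→d3:-→d4:-→d5:-→d6:-→d7:-→d8:-→d9:-→d10:-→d11:-→d12:-→d13:-→d14:-→d15:-→d16:-→d17:-→d18:-→d19:-→d20:H3→d21:- -> H3
  - 90.123.134.160/31 clear@31
  lookup 193.76.106.86: bits 11000001010011000110101001010110 walk d0:-→d1:-→d2:-→d3:-→d4:-→d5:-→d6:-→d7:-→d8:-→d9:-→d10:-→d11:-→d12:-→d13:-→d14:-→d15:-→d16:-→d17:-→d18:-→d19:-→d20:-→d21:-→d22:-→d23:-→d24:-→d25:-→d26:-→d27:-→d28:-→d29:-→d30:-→d31:-→d32:H2 -> H2
  + 0.0.0.0/0 (H6) depth=0
  lookup 90.123.128.7: bits 010110100111101110000 walk d0:H6→d1:-→d2:-→d3:-→d4:-→d5:-→d6:-→d7:-→d8:-→d9:-→d10:-→d11:-→d12:-→d13:-→d14:-→d15:-→d16:-→d17:-→d18:-→d19:-→d20:H3→d21:- -> H3
  + 28.242.43.0/24 (H1) depth=24
  lookup 28.242.43.26: bits 000111001111001000101011 walk d0:H6→d1:-→d2:-→d3:-→d4:-→d5:-→d6:-→d7:-→d8:-→d9:-→d10:-→d11:-→d12:-→d13:-→d14:-→d15:-→d16:-→d17:-→d18:-→d19:-→d20:-→d21:-→d22:-→d23:-→d24:H1 -> H1
  lookup 193.76.106.86: bits 11000001010011000110101001010110 walk d0:H6→d1:-→d2:-→d3:-→d4:-→d5:-→d6:-→d7:-→d8:-→d9:-→d10:-→d11:-→d12:-→d13:-→d14:-→d15:-→d16:-→d17:-→d18:-→d19:-→d20:-→d21:-→d22:-→d23:-→d24:-→d25:-→d26:-→d27:-→d28:-→d29:-→d30:-→d31:-→d32:H2 -> H2
  + 193.76.106.80/28 (H2) depth=28
  lookup 193.76.106.86: bits 11000001010011000110101001010110 walk d0:H6→d1:-→d2:-→d3:-→d4:-→d5:-→d6:-→d7:-→d8:-→d9:-→d10:-→d11:-→d12:-→d13:-→d14:-→d15:-→d16:-→d17:-→d18:-→d19:-→d20:-→d21:-→d22:-→d23:-→d24:-→d25:-→d26:-→d27:-→d28:H2→d29:-→d30:-→d31:-→d32:H2 -> H2

== LOOKUPS ==
["H3","H0","H0","no-route","H3","H2","H3","H1","H2","H2"]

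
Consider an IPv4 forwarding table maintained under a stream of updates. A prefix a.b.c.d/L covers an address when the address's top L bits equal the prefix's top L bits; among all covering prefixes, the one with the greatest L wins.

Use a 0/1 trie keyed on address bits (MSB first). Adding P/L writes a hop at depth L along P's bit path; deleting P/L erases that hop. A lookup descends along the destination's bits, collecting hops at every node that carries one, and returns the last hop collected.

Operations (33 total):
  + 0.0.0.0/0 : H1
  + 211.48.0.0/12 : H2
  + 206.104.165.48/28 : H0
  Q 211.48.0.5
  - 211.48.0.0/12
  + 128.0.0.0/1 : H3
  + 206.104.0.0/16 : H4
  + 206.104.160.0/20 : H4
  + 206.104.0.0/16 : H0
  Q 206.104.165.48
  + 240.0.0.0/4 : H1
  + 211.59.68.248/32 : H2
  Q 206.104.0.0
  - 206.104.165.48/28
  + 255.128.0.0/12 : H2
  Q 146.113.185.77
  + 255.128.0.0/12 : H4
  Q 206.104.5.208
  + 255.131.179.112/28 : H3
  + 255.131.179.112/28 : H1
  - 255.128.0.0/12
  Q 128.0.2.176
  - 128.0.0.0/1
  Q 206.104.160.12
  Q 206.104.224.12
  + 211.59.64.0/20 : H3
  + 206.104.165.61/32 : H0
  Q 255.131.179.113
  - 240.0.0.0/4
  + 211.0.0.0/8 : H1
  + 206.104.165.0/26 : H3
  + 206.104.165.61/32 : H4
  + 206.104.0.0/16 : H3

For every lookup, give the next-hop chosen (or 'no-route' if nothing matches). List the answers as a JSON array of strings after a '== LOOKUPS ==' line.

Apply in order:
  + 0.0.0.0/0 (H1) depth=0
  + 211.48.0.0/12 (H2) depth=12
  + 206.104.165.48/28 (H0) depth=28
  lookup 211.48.0.5: bits 110100110011 walk d0:H1→d1:-→d2:-→d3:-→d4:-→d5:-→d6:-→d7:-→d8:-→d9:-→d10:-→d11:-→d12:H2 -> H2
  - 211.48.0.0/12 clear@12
  + 128.0.0.0/1 (H3) depth=1
  + 206.104.0.0/16 (H4) depth=16
  + 206.104.160.0/20 (H4) depth=20
  + 206.104.0.0/16 (H0) depth=16
  lookup 206.104.165.48: bits 1100111001101000101001010011 walk d0:H1→d1:H3→d2:-→d3:-→d4:-→d5:-→d6:-→d7:-→d8:-→d9:-→d10:-→d11:-→d12:-→d13:-→d14:-→d15:-→d16:H0→d17:-→d18:-→d19:-→d20:H4→d21:-→d22:-→d23:-→d24:-→d25:-→d26:-→d27:-→d28:H0 -> H0
  + 240.0.0.0/4 (H1) depth=4
  + 211.59.68.248/32 (H2) depth=32
  lookup 206.104.0.0: bits 1100111001101000 walk d0:H1→d1:H3→d2:-→d3:-→d4:-→d5:-→d6:-→d7:-→d8:-→d9:-→d10:-→d11:-→d12:-→d13:-→d14:-→d15:-→d16:H0 -> H0
  - 206.104.165.48/28 clear@28
  + 255.128.0.0/12 (H2) depth=12
  lookup 146.113.185.77: bits 1 walk d0:H1→d1:H3 -> H3
  + 255.128.0.0/12 (H4) depth=12
  lookup 206.104.5.208: bits 1100111001101000 walk d0:H1→d1:H3→d2:-→d3:-→d4:-→d5:-→d6:-→d7:-→d8:-→d9:-→d10:-→d11:-→d12:-→d13:-→d14:-→d15:-→d16:H0 -> H0
  + 255.131.179.112/28 (H3) depth=28
  + 255.131.179.112/28 (H1) depth=28
  - 255.128.0.0/12 clear@12
  lookup 128.0.2.176: bits 1 walk d0:H1→d1:H3 -> H3
  - 128.0.0.0/1 clear@1
  lookup 206.104.160.12: bits 110011100110100010100 walk d0:H1→d1:-→d2:-→d3:-→d4:-→d5:-→d6:-→d7:-→d8:-→d9:-→d10:-→d11:-→d12:-→d13:-→d14:-→d15:-→d16:H0→d17:-→d18:-→d19:-→d20:H4→d21:- -> H4
  lookup 206.104.224.12: bits 11001110011010001 walk d0:H1→d1:-→d2:-→d3:-→d4:-→d5:-→d6:-→d7:-→d8:-→d9:-→d10:-→d11:-→d12:-→d13:-→d14:-→d15:-→d16:H0→d17:- -> H0
  + 211.59.64.0/20 (H3) depth=20
  + 206.104.165.61/32 (H0) depth=32
  lookup 255.131.179.113: bits 1111111110000011101100110111 walk d0:H1→d1:-→d2:-→d3:-→d4:H1→d5:-→d6:-→d7:-→d8:-→d9:-→d10:-→d11:-→d12:-→d13:-→d14:-→d15:-→d16:-→d17:-→d18:-→d19:-→d20:-→d21:-→d22:-→d23:-→d24:-→d25:-→d26:-→d27:-→d28:H1 -> H1
  - 240.0.0.0/4 clear@4
  + 211.0.0.0/8 (H1) depth=8
  + 206.104.165.0/26 (H3) depth=26
  + 206.104.165.61/32 (H4) depth=32
  + 206.104.0.0/16 (H3) depth=16

== LOOKUPS ==
["H2","H0","H0","H3","H0","H3","H4","H0","H1"]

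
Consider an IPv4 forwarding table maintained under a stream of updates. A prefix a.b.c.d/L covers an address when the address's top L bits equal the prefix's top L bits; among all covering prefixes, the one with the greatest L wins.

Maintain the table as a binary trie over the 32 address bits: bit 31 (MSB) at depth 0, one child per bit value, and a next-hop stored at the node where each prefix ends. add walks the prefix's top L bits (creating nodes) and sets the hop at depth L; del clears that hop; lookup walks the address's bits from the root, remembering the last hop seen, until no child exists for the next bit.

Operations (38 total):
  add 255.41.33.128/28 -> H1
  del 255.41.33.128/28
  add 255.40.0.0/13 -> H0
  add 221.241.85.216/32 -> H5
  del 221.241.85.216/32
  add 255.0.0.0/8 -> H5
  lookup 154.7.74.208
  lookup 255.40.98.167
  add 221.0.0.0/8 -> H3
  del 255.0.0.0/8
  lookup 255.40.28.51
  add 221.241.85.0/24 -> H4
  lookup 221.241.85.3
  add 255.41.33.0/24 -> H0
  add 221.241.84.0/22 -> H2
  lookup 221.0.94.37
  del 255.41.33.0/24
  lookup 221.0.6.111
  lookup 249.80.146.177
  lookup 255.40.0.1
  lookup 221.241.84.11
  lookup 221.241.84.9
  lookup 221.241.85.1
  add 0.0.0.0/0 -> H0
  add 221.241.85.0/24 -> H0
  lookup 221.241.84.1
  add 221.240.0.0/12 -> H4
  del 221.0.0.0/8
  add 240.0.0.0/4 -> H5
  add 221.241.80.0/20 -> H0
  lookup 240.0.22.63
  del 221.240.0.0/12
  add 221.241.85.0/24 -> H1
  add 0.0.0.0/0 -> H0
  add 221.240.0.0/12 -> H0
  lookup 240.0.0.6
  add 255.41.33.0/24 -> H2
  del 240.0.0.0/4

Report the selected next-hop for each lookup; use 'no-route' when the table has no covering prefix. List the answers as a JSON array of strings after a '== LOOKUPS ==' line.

Process each operation:
  add 255.41.33.128/28 -> H1 at depth 28
  del 255.41.33.128/28 (clear depth 28)
  add 255.40.0.0/13 -> H0 at depth 13
  add 221.241.85.216/32 -> H5 at depth 32
  del 221.241.85.216/32 (clear depth 32)
  add 255.0.0.0/8 -> H5 at depth 8
  lookup 154.7.74.208: bits 1 walk d0:-→d1:- -> no-route
  lookup 255.40.98.167: bits 111111110010100 walk d0:-→d1:-→d2:-→d3:-→d4:-→d5:-→d6:-→d7:-→d8:H5→d9:-→d10:-→d11:-→d12:-→d13:H0→d14:-→d15:- -> H0
  add 221.0.0.0/8 -> H3 at depth 8
  del 255.0.0.0/8 (clear depth 8)
  lookup 255.40.28.51: bits 111111110010100 walk d0:-→d1:-→d2:-→d3:-→d4:-→d5:-→d6:-→d7:-→d8:-→d9:-→d10:-→d11:-→d12:-→d13:H0→d14:-→d15:- -> H0
  add 221.241.85.0/24 -> H4 at depth 24
  lookup 221.241.85.3: bits 110111011111000101010101 walk d0:-→d1:-→d2:-→d3:-→d4:-→d5:-→d6:-→d7:-→d8:H3→d9:-→d10:-→d11:-→d12:-→d13:-→d14:-→d15:-→d16:-→d17:-→d18:-→d19:-→d20:-→d21:-→d22:-→d23:-→d24:H4 -> H4
  add 255.41.33.0/24 -> H0 at depth 24
  add 221.241.84.0/22 -> H2 at depth 22
  lookup 221.0.94.37: bits 11011101 walk d0:-→d1:-→d2:-→d3:-→d4:-→d5:-→d6:-→d7:-→d8:H3 -> H3
  del 255.41.33.0/24 (clear depth 24)
  lookup 221.0.6.111: bits 11011101 walk d0:-→d1:-→d2:-→d3:-→d4:-→d5:-→d6:-→d7:-→d8:H3 -> H3
  lookup 249.80.146.177: bits 11111 walk d0:-→d1:-→d2:-→d3:-→d4:-→d5:- -> no-route
  lookup 255.40.0.1: bits 111111110010100 walk d0:-→d1:-→d2:-→d3:-→d4:-→d5:-→d6:-→d7:-→d8:-→d9:-→d10:-→d11:-→d12:-→d13:H0→d14:-→d15:- -> H0
  lookup 221.241.84.11: bits 11011101111100010101010 walk d0:-→d1:-→d2:-→d3:-→d4:-→d5:-→d6:-→d7:-→d8:H3→d9:-→d10:-→d11:-→d12:-→d13:-→d14:-→d15:-→d16:-→d17:-→d18:-→d19:-→d20:-→d21:-→d22:H2→d23:- -> H2
  lookup 221.241.84.9: bits 11011101111100010101010 walk d0:-→d1:-→d2:-→d3:-→d4:-→d5:-→d6:-→d7:-→d8:H3→d9:-→d10:-→d11:-→d12:-→d13:-→d14:-→d15:-→d16:-→d17:-→d18:-→d19:-→d20:-→d21:-→d22:H2→d23:- -> H2
  lookup 221.241.85.1: bits 110111011111000101010101 walk d0:-→d1:-→d2:-→d3:-→d4:-→d5:-→d6:-→d7:-→d8:H3→d9:-→d10:-→d11:-→d12:-→d13:-→d14:-→d15:-→d16:-→d17:-→d18:-→d19:-→d20:-→d21:-→d22:H2→d23:-→d24:H4 -> H4
  add 0.0.0.0/0 -> H0 at depth 0
  add 221.241.85.0/24 -> H0 at depth 24
  lookup 221.241.84.1: bits 11011101111100010101010 walk d0:H0→d1:-→d2:-→d3:-→d4:-→d5:-→d6:-→d7:-→d8:H3→d9:-→d10:-→d11:-→d12:-→d13:-→d14:-→d15:-→d16:-→d17:-→d18:-→d19:-→d20:-→d21:-→d22:H2→d23:- -> H2
  add 221.240.0.0/12 -> H4 at depth 12
  del 221.0.0.0/8 (clear depth 8)
  add 240.0.0.0/4 -> H5 at depth 4
  add 221.241.80.0/20 -> H0 at depth 20
  lookup 240.0.22.63: bits 1111 walk d0:H0→d1:-→d2:-→d3:-→d4:H5 -> H5
  del 221.240.0.0/12 (clear depth 12)
  add 221.241.85.0/24 -> H1 at depth 24
  add 0.0.0.0/0 -> H0 at depth 0
  add 221.240.0.0/12 -> H0 at depth 12
  lookup 240.0.0.6: bits 1111 walk d0:H0→d1:-→d2:-→d3:-→d4:H5 -> H5
  add 255.41.33.0/24 -> H2 at depth 24
  del 240.0.0.0/4 (clear depth 4)

== LOOKUPS ==
["no-route","H0","H0","H4","H3","H3","no-route","H0","H2","H2","H4","H2","H5","H5"]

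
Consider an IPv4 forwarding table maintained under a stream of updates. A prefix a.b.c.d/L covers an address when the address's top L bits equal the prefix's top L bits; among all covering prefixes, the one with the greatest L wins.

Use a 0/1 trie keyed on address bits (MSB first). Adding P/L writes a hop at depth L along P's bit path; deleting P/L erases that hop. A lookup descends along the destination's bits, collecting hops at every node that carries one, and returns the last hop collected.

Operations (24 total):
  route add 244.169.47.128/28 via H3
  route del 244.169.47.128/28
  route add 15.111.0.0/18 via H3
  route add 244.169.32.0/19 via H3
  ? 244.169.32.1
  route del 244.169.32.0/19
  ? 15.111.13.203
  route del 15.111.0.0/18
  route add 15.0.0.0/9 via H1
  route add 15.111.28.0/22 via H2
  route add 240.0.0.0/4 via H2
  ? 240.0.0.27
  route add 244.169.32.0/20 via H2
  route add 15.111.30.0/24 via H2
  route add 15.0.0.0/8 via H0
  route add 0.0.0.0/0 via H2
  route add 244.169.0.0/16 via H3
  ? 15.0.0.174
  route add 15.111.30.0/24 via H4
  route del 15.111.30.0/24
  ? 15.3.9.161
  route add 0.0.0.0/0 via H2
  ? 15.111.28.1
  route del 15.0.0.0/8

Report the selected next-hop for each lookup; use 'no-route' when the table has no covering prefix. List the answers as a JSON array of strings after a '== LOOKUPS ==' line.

Apply in order:
  add 244.169.47.128/28 -> H3 at depth 28
  - 244.169.47.128/28 clear@28
  add 15.111.0.0/18 -> H3 at depth 18
  add 244.169.32.0/19 -> H3 at depth 19
  Q 244.169.32.1: descend 11110100101010010010 ; hops seen [H3] ; pick H3
  - 244.169.32.0/19 clear@19
  Q 15.111.13.203: descend 000011110110111100 ; hops seen [H3] ; pick H3
  - 15.111.0.0/18 clear@18
  add 15.0.0.0/9 -> H1 at depth 9
  add 15.111.28.0/22 -> H2 at depth 22
  add 240.0.0.0/4 -> H2 at depth 4
  Q 240.0.0.27: descend 11110 ; hops seen [H2] ; pick H2
  add 244.169.32.0/20 -> H2 at depth 20
  add 15.111.30.0/24 -> H2 at depth 24
  add 15.0.0.0/8 -> H0 at depth 8
  add 0.0.0.0/0 -> H2 at depth 0
  add 244.169.0.0/16 -> H3 at depth 16
  Q 15.0.0.174: descend 000011110 ; hops seen [H2,H0,H1] ; pick H1
  add 15.111.30.0/24 -> H4 at depth 24
  - 15.111.30.0/24 clear@24
  Q 15.3.9.161: descend 000011110 ; hops seen [H2,H0,H1] ; pick H1
  add 0.0.0.0/0 -> H2 at depth 0
  Q 15.111.28.1: descend 0000111101101111000111 ; hops seen [H2,H0,H1,H2] ; pick H2
  - 15.0.0.0/8 clear@8

== LOOKUPS ==
["H3","H3","H2","H1","H1","H2"]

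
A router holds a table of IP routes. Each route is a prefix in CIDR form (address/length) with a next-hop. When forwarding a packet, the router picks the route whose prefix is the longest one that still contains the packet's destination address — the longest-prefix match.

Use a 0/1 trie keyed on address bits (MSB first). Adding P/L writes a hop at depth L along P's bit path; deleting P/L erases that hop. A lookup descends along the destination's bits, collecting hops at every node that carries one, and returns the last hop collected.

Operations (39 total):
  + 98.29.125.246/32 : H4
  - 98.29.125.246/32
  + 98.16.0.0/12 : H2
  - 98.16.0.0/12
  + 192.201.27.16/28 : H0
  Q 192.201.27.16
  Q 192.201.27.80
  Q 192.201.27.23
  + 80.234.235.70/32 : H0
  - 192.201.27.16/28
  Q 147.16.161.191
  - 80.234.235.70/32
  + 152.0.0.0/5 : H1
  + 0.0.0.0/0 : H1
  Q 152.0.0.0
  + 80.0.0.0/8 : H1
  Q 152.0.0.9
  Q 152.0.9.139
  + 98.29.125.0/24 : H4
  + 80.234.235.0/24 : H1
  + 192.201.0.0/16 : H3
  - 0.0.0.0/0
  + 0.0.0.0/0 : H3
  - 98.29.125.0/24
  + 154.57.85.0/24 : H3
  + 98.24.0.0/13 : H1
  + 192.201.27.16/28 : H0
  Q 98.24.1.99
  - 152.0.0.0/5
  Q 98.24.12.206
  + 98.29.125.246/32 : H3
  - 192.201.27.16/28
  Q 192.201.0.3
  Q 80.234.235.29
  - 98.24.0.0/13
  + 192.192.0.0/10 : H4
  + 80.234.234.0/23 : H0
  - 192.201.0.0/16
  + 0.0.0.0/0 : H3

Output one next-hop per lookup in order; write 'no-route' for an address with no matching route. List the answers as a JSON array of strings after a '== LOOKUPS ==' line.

Process each operation:
  + 98.29.125.246/32 (H4) depth=32
  - 98.29.125.246/32 clear@32
  + 98.16.0.0/12 (H2) depth=12
  - 98.16.0.0/12 clear@12
  + 192.201.27.16/28 (H0) depth=28
  lookup 192.201.27.16: bits 1100000011001001000110110001 walk d0:-→d1:-→d2:-→d3:-→d4:-→d5:-→d6:-→d7:-→d8:-→d9:-→d10:-→d11:-→d12:-→d13:-→d14:-→d15:-→d16:-→d17:-→d18:-→d19:-→d20:-→d21:-→d22:-→d23:-→d24:-→d25:-→d26:-→d27:-→d28:H0 -> H0
  lookup 192.201.27.80: bits 1100000011001001000110110 walk d0:-→d1:-→d2:-→d3:-→d4:-→d5:-→d6:-→d7:-→d8:-→d9:-→d10:-→d11:-→d12:-→d13:-→d14:-→d15:-→d16:-→d17:-→d18:-→d19:-→d20:-→d21:-→d22:-→d23:-→d24:-→d25:- -> no-route
  lookup 192.201.27.23: bits 1100000011001001000110110001 walk d0:-→d1:-→d2:-→d3:-→d4:-→d5:-→d6:-→d7:-→d8:-→d9:-→d10:-→d11:-→d12:-→d13:-→d14:-→d15:-→d16:-→d17:-→d18:-→d19:-→d20:-→d21:-→d22:-→d23:-→d24:-→d25:-→d26:-→d27:-→d28:H0 -> H0
  + 80.234.235.70/32 (H0) depth=32
  - 192.201.27.16/28 clear@28
  lookup 147.16.161.191: bits 1 walk d0:-→d1:- -> no-route
  - 80.234.235.70/32 clear@32
  + 152.0.0.0/5 (H1) depth=5
  + 0.0.0.0/0 (H1) depth=0
  lookup 152.0.0.0: bits 10011 walk d0:H1→d1:-→d2:-→d3:-→d4:-→d5:H1 -> H1
  + 80.0.0.0/8 (H1) depth=8
  lookup 152.0.0.9: bits 10011 walk d0:H1→d1:-→d2:-→d3:-→d4:-→d5:H1 -> H1
  lookup 152.0.9.139: bits 10011 walk d0:H1→d1:-→d2:-→d3:-→d4:-→d5:H1 -> H1
  + 98.29.125.0/24 (H4) depth=24
  + 80.234.235.0/24 (H1) depth=24
  + 192.201.0.0/16 (H3) depth=16
  - 0.0.0.0/0 clear@0
  + 0.0.0.0/0 (H3) depth=0
  - 98.29.125.0/24 clear@24
  + 154.57.85.0/24 (H3) depth=24
  + 98.24.0.0/13 (H1) depth=13
  + 192.201.27.16/28 (H0) depth=28
  lookup 98.24.1.99: bits 0110001000011 walk d0:H3→d1:-→d2:-→d3:-→d4:-→d5:-→d6:-→d7:-→d8:-→d9:-→d10:-→d11:-→d12:-→d13:H1 -> H1
  - 152.0.0.0/5 clear@5
  lookup 98.24.12.206: bits 0110001000011 walk d0:H3→d1:-→d2:-→d3:-→d4:-→d5:-→d6:-→d7:-→d8:-→d9:-→d10:-→d11:-→d12:-→d13:H1 -> H1
  + 98.29.125.246/32 (H3) depth=32
  - 192.201.27.16/28 clear@28
  lookup 192.201.0.3: bits 1100000011001001000 walk d0:H3→d1:-→d2:-→d3:-→d4:-→d5:-→d6:-→d7:-→d8:-→d9:-→d10:-→d11:-→d12:-→d13:-→d14:-→d15:-→d16:H3→d17:-→d18:-→d19:- -> H3
  lookup 80.234.235.29: bits 0101000011101010111010110 walk d0:H3→d1:-→d2:-→d3:-→d4:-→d5:-→d6:-→d7:-→d8:H1→d9:-→d10:-→d11:-→d12:-→d13:-→d14:-→d15:-→d16:-→d17:-→d18:-→d19:-→d20:-→d21:-→d22:-→d23:-→d24:H1→d25:- -> H1
  - 98.24.0.0/13 clear@13
  + 192.192.0.0/10 (H4) depth=10
  + 80.234.234.0/23 (H0) depth=23
  - 192.201.0.0/16 clear@16
  + 0.0.0.0/0 (H3) depth=0

== LOOKUPS ==
["H0","no-route","H0","no-route","H1","H1","H1","H1","H1","H3","H1"]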